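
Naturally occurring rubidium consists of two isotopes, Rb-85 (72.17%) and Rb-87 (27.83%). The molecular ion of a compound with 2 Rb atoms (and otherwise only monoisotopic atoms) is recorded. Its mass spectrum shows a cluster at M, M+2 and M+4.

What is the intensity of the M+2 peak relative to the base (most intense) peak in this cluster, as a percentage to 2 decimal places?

(0.7217 + 0.2783)^2 gives M 0.5209, M+2 0.4017, M+4 0.0775; the largest is M.
P(M) = C(2,0) × 0.7217^2 × 0.2783^0 = 1 × 0.52085089 × 1.0000 = 0.520851 (base)
P(M+2) = C(2,1) × 0.7217^1 × 0.2783^1 = 2 × 0.7217 × 0.2783 = 0.401698
Relative intensity = 0.401698 / 0.520851 × 100 = 77.12

77.12%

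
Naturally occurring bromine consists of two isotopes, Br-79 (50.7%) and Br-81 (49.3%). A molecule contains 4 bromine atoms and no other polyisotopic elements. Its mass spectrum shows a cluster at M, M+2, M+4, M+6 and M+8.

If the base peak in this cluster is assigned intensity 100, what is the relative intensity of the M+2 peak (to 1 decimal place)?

Binomial terms of (0.507 + 0.493)^4: M 0.0661, M+2 0.2570, M+4 0.3749, M+6 0.2430, M+8 0.0591 → M+4 is the base peak.
P(M+4) = C(4,2) × 0.507^2 × 0.493^2 = 6 × 0.257049 × 0.243049 = 0.374853 (base)
P(M+2) = C(4,1) × 0.507^3 × 0.493^1 = 4 × 0.13032384 × 0.4930 = 0.256999
Relative intensity = 0.256999 / 0.374853 × 100 = 68.6

68.6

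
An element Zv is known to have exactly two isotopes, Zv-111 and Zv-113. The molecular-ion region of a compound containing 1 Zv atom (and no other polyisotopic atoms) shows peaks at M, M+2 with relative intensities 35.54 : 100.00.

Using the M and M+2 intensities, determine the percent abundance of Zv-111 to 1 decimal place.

26.2%

Let p = fractional abundance of Zv-111. I(M+2)/I(M) = [C(1,1)·p^0·(1−p)] / p^1 = 1·(1−p)/p = 100.00/35.54 = 2.8137
(1−p)/p = 2.8137/1 = 2.8137  ⇒  p = 1/(1 + 2.8137) = 0.2622
Zv-111: 26.2%, Zv-113: 73.8%.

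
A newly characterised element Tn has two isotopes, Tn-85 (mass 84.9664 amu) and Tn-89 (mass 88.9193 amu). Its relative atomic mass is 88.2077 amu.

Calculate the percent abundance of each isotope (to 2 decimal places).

Let x be the fractional abundance of Tn-85; then Tn-89 has abundance 1 − x.
84.9664·x + 88.9193·(1 − x) = 88.2077
(84.9664 − 88.9193)·x = 88.2077 − 88.9193
x = -0.7116 / -3.9529 = 0.18002 → 18.00% Tn-85, 82.00% Tn-89.

Tn-85: 18.00%, Tn-89: 82.00%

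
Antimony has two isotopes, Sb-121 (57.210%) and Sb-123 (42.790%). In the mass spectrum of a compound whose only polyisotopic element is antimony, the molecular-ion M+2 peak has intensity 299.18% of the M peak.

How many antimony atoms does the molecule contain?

4

With n Sb atoms, P(M+2)/P(M) = C(n,1)·p^(n−1)q / p^n = n·q/p = n · 0.42790/0.57210.
n = 2.9918 × 0.57210/0.42790 = 4.00 ≈ 4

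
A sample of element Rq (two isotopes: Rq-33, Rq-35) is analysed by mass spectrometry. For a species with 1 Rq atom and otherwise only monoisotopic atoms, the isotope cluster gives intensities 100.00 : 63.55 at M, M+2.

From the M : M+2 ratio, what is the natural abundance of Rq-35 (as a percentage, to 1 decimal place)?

38.9%

If p is the fraction of Rq that is Rq-33, then I(M+2)/I(M) = [C(1,1)·p^0·(1−p)] / p^1 = 1·(1−p)/p = 63.55/100.00 = 0.6355
(1−p)/p = 0.6355/1 = 0.6355  ⇒  p = 1/(1 + 0.6355) = 0.6114
Rq-33: 61.1%, Rq-35: 38.9%.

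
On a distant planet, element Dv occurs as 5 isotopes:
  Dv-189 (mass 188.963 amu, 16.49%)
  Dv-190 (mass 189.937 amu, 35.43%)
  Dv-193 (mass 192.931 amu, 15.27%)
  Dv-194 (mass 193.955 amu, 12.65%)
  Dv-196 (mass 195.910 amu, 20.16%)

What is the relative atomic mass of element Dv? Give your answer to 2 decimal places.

Weight each isotope mass by its fractional abundance: 0.1649 × 188.963 + 0.3543 × 189.937 + 0.1527 × 192.931 + 0.1265 × 193.955 + 0.2016 × 195.910
= 31.1600 + 67.2947 + 29.4606 + 24.5353 + 39.4955 = 191.9461 amu

191.95 amu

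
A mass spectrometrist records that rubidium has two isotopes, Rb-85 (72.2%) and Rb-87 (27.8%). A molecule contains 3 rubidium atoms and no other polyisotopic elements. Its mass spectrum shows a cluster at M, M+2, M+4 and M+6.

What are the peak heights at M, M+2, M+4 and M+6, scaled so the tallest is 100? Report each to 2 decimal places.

86.57 : 100.00 : 38.50 : 4.94

The 3 Rb atoms are independent, so intensities follow the terms of (0.722 + 0.278)^3.
P(M) = 0.722^3 = 0.376367
P(M+2) = 3 × 0.722^2 × 0.278^1 = 0.434751
P(M+4) = 3 × 0.722^1 × 0.278^2 = 0.167397
P(M+6) = 0.278^3 = 0.021485
The M+2 peak is largest (0.434751); scaling to 100 gives 86.57 : 100.00 : 38.50 : 4.94.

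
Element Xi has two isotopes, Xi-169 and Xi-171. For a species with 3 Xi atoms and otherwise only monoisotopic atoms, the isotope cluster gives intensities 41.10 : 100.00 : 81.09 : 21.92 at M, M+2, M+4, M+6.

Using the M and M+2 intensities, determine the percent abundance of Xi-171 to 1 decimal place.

44.8%

Let p = fractional abundance of Xi-169. I(M+2)/I(M) = [C(3,1)·p^2·(1−p)] / p^3 = 3·(1−p)/p = 100.00/41.10 = 2.4331
(1−p)/p = 2.4331/3 = 0.8110  ⇒  p = 1/(1 + 0.8110) = 0.5522
Xi-169: 55.2%, Xi-171: 44.8%.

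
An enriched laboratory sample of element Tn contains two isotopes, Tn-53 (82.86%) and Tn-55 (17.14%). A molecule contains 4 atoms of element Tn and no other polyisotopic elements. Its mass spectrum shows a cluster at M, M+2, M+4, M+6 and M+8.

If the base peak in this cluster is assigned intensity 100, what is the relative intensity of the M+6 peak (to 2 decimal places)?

3.54

(0.8286 + 0.1714)^4 gives M 0.4714, M+2 0.3900, M+4 0.1210, M+6 0.0167, M+8 0.0009; the largest is M.
P(M) = C(4,0) × 0.8286^4 × 0.1714^0 = 1 × 0.4713893 × 1.0000 = 0.471389 (base)
P(M+6) = C(4,3) × 0.8286^1 × 0.1714^3 = 4 × 0.8286 × 0.00503538 = 0.016689
Relative intensity = 0.016689 / 0.471389 × 100 = 3.54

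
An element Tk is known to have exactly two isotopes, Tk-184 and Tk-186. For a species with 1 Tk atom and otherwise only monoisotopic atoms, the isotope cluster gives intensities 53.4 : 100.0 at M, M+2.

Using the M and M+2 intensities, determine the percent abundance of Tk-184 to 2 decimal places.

If p is the fraction of Tk that is Tk-184, then I(M+2)/I(M) = [C(1,1)·p^0·(1−p)] / p^1 = 1·(1−p)/p = 100.0/53.4 = 1.8727
(1−p)/p = 1.8727/1 = 1.8727  ⇒  p = 1/(1 + 1.8727) = 0.3481
Tk-184: 34.81%, Tk-186: 65.19%.

34.81%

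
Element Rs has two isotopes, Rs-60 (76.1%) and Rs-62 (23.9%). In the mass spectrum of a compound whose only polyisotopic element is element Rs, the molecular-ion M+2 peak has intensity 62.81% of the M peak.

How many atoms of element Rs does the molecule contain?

2

The M+2/M ratio from n Rs atoms is n · q/p = n · 0.239/0.761.
n = 0.6281 × 0.761/0.239 = 2.00 ≈ 2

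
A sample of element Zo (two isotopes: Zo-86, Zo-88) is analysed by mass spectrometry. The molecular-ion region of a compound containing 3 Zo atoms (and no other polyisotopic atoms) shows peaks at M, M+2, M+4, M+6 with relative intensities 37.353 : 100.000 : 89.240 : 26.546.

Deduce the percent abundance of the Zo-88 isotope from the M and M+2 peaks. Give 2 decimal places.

47.16%

Write p for the Zo-86 fraction. I(M+2)/I(M) = [C(3,1)·p^2·(1−p)] / p^3 = 3·(1−p)/p = 100.000/37.353 = 2.6772
(1−p)/p = 2.6772/3 = 0.8924  ⇒  p = 1/(1 + 0.8924) = 0.5284
Zo-86: 52.84%, Zo-88: 47.16%.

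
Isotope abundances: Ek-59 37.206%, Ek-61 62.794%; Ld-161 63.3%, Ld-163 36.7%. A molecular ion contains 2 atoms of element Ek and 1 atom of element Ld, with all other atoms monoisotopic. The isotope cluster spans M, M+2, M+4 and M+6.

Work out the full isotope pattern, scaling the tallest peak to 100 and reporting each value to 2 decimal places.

20.81 : 82.31 : 100.00 : 34.37

Element Ek pattern (n=2): 0.13842864 : 0.46726271 : 0.39430864
Element Ld pattern (n=1): 0.6330 : 0.3670
Convolve the two distributions (both contribute in 2-u steps):
  M: 0.13842864×0.6330 = 0.087625
  M+2: 0.13842864×0.3670 + 0.46726271×0.6330 = 0.346581
  M+4: 0.46726271×0.3670 + 0.39430864×0.6330 = 0.421083
  M+6: 0.39430864×0.3670 = 0.144711
Scale to base peak (0.421083) = 100: 20.81 : 82.31 : 100.00 : 34.37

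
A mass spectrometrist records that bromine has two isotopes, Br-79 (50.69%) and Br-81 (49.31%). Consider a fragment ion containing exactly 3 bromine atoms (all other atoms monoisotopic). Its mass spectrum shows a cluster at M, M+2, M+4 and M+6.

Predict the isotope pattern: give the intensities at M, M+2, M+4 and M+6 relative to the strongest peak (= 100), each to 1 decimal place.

The 3 Br atoms are independent, so intensities follow the terms of (0.5069 + 0.4931)^3.
P(M) = 0.5069^3 = 0.130247
P(M+2) = 3 × 0.5069^2 × 0.4931^1 = 0.380103
P(M+4) = 3 × 0.5069^1 × 0.4931^2 = 0.369755
P(M+6) = 0.4931^3 = 0.119896
The M+2 peak is largest (0.380103); scaling to 100 gives 34.3 : 100.0 : 97.3 : 31.5.

34.3 : 100.0 : 97.3 : 31.5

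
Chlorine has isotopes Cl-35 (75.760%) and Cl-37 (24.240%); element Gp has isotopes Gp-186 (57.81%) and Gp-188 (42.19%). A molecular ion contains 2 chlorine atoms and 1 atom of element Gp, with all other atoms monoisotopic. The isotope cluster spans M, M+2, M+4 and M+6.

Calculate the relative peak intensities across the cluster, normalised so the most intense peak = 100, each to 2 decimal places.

Chlorine pattern (n=2): 0.57395776 : 0.36728448 : 0.05875776
Element Gp pattern (n=1): 0.5781 : 0.4219
Convolve the two distributions (both contribute in 2-u steps):
  M: 0.57395776×0.5781 = 0.331805
  M+2: 0.57395776×0.4219 + 0.36728448×0.5781 = 0.454480
  M+4: 0.36728448×0.4219 + 0.05875776×0.5781 = 0.188925
  M+6: 0.05875776×0.4219 = 0.024790
Scale to base peak (0.454480) = 100: 73.01 : 100.00 : 41.57 : 5.45

73.01 : 100.00 : 41.57 : 5.45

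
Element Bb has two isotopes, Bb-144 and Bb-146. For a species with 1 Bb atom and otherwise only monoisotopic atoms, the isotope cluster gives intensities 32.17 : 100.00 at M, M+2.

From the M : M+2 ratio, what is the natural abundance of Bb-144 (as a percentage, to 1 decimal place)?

24.3%

If p is the fraction of Bb that is Bb-144, then I(M+2)/I(M) = [C(1,1)·p^0·(1−p)] / p^1 = 1·(1−p)/p = 100.00/32.17 = 3.1085
(1−p)/p = 3.1085/1 = 3.1085  ⇒  p = 1/(1 + 3.1085) = 0.2434
Bb-144: 24.3%, Bb-146: 75.7%.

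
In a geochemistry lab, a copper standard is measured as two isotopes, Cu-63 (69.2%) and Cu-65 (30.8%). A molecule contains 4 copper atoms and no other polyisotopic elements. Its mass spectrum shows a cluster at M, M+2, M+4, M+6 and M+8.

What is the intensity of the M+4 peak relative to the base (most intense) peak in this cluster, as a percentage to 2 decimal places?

(0.692 + 0.308)^4 gives M 0.2293, M+2 0.4083, M+4 0.2726, M+6 0.0809, M+8 0.0090; the largest is M+2.
P(M+2) = C(4,1) × 0.692^3 × 0.308^1 = 4 × 0.33137389 × 0.3080 = 0.408253 (base)
P(M+4) = C(4,2) × 0.692^2 × 0.308^2 = 6 × 0.478864 × 0.094864 = 0.272562
Relative intensity = 0.272562 / 0.408253 × 100 = 66.76

66.76%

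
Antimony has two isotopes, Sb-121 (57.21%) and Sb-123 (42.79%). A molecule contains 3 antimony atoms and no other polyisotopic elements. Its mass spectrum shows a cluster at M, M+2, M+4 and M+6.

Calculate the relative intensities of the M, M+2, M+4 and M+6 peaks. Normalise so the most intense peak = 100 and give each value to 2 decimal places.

44.57 : 100.00 : 74.79 : 18.65

Each Sb atom is independently Sb-121 (p = 0.5721) or Sb-123 (q = 0.4279); the cluster is the binomial expansion (p + q)^3.
P(M) = 0.5721^3 = 0.187247
P(M+2) = 3 × 0.5721^2 × 0.4279^1 = 0.420153
P(M+4) = 3 × 0.5721^1 × 0.4279^2 = 0.314252
P(M+6) = 0.4279^3 = 0.078348
The M+2 peak is largest (0.420153); scaling to 100 gives 44.57 : 100.00 : 74.79 : 18.65.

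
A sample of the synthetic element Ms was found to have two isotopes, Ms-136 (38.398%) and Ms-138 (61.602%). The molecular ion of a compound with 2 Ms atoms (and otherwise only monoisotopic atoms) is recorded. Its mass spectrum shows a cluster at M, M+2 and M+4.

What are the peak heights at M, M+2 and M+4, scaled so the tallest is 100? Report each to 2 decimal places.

31.17 : 100.00 : 80.22

Each Ms atom is independently Ms-136 (p = 0.38398) or Ms-138 (q = 0.61602); the cluster is the binomial expansion (p + q)^2.
P(M) = 0.38398^2 = 0.147441
P(M+2) = 2 × 0.38398^1 × 0.61602^1 = 0.473079
P(M+4) = 0.61602^2 = 0.379481
The M+2 peak is largest (0.473079); scaling to 100 gives 31.17 : 100.00 : 80.22.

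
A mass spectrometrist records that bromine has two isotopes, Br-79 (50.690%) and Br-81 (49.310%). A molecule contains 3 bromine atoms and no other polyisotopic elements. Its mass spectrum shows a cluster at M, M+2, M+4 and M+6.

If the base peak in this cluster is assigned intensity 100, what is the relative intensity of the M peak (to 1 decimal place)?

(0.50690 + 0.49310)^3 gives M 0.1302, M+2 0.3801, M+4 0.3698, M+6 0.1199; the largest is M+2.
P(M+2) = C(3,1) × 0.50690^2 × 0.49310^1 = 3 × 0.25694761 × 0.4931 = 0.380103 (base)
P(M) = C(3,0) × 0.50690^3 × 0.49310^0 = 1 × 0.13024674 × 1.0000 = 0.130247
Relative intensity = 0.130247 / 0.380103 × 100 = 34.3

34.3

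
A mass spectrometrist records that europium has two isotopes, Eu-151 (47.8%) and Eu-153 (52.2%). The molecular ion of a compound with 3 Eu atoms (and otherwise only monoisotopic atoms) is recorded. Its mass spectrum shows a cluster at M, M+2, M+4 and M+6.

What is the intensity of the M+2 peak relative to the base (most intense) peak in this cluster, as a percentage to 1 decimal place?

(0.478 + 0.522)^3 gives M 0.1092, M+2 0.3578, M+4 0.3907, M+6 0.1422; the largest is M+4.
P(M+4) = C(3,2) × 0.478^1 × 0.522^2 = 3 × 0.4780 × 0.272484 = 0.390742 (base)
P(M+2) = C(3,1) × 0.478^2 × 0.522^1 = 3 × 0.228484 × 0.5220 = 0.357806
Relative intensity = 0.357806 / 0.390742 × 100 = 91.6

91.6%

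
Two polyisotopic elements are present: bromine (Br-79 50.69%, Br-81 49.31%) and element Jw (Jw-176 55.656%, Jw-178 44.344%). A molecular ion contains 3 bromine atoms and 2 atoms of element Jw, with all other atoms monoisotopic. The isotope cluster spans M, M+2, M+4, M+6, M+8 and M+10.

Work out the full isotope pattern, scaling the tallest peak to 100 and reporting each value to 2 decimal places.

12.31 : 55.54 : 100.00 : 89.82 : 40.24 : 7.19

Bromine pattern (n=3): 0.13024674 : 0.3801026 : 0.36975457 : 0.11989609
Element Jw pattern (n=2): 0.30975903 : 0.49360193 : 0.19663903
Convolve the two distributions (both contribute in 2-u steps):
  M: 0.13024674×0.30975903 = 0.040345
  M+2: 0.13024674×0.49360193 + 0.3801026×0.30975903 = 0.182030
  M+4: 0.13024674×0.19663903 + 0.3801026×0.49360193 + 0.36975457×0.30975903 = 0.327766
  M+6: 0.3801026×0.19663903 + 0.36975457×0.49360193 + 0.11989609×0.30975903 = 0.294393
  M+8: 0.36975457×0.19663903 + 0.11989609×0.49360193 = 0.131889
  M+10: 0.11989609×0.19663903 = 0.023576
Scale to base peak (0.327766) = 100: 12.31 : 55.54 : 100.00 : 89.82 : 40.24 : 7.19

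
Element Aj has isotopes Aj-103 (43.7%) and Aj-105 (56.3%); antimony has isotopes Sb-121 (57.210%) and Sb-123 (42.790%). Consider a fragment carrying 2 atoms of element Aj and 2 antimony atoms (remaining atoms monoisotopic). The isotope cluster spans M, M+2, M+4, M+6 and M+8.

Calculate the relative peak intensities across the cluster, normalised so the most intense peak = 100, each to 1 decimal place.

Element Aj pattern (n=2): 0.190969 : 0.492062 : 0.316969
Antimony pattern (n=2): 0.32729841 : 0.48960318 : 0.18309841
Convolve the two distributions (both contribute in 2-u steps):
  M: 0.190969×0.32729841 = 0.062504
  M+2: 0.190969×0.48960318 + 0.492062×0.32729841 = 0.254550
  M+4: 0.190969×0.18309841 + 0.492062×0.48960318 + 0.316969×0.32729841 = 0.379625
  M+6: 0.492062×0.18309841 + 0.316969×0.48960318 = 0.245285
  M+8: 0.316969×0.18309841 = 0.058037
Scale to base peak (0.379625) = 100: 16.5 : 67.1 : 100.0 : 64.6 : 15.3

16.5 : 67.1 : 100.0 : 64.6 : 15.3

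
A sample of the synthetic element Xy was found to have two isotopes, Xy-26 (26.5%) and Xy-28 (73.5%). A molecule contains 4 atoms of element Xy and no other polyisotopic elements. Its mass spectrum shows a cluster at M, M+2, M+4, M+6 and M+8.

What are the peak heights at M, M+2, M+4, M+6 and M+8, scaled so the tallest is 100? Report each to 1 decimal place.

1.2 : 13.0 : 54.1 : 100.0 : 69.3

Expanding (0.265 + 0.735)^4:
P(M) = 0.265^4 = 0.004932
P(M+2) = 4 × 0.265^3 × 0.735^1 = 0.054712
P(M+4) = 6 × 0.265^2 × 0.735^2 = 0.227624
P(M+6) = 4 × 0.265^1 × 0.735^3 = 0.420889
P(M+8) = 0.735^4 = 0.291843
The M+6 peak is largest (0.420889); scaling to 100 gives 1.2 : 13.0 : 54.1 : 100.0 : 69.3.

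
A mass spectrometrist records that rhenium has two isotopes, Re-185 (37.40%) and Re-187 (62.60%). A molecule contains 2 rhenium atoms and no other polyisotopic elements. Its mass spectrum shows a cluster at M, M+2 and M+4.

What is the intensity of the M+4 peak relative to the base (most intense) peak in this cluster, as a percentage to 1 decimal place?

Term probabilities: M 0.1399, M+2 0.4682, M+4 0.3919. Base peak = M+2.
P(M+2) = C(2,1) × 0.3740^1 × 0.6260^1 = 2 × 0.3740 × 0.6260 = 0.468248 (base)
P(M+4) = C(2,2) × 0.3740^0 × 0.6260^2 = 1 × 1.0000 × 0.391876 = 0.391876
Relative intensity = 0.391876 / 0.468248 × 100 = 83.7

83.7%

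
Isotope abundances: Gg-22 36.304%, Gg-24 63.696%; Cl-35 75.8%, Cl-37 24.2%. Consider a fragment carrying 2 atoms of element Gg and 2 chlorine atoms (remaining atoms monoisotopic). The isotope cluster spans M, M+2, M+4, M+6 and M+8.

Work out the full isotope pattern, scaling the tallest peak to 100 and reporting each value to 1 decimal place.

18.4 : 76.5 : 100.0 : 42.9 : 5.8

Element Gg pattern (n=2): 0.13179804 : 0.46248392 : 0.40571804
Chlorine pattern (n=2): 0.574564 : 0.366872 : 0.058564
Convolve the two distributions (both contribute in 2-u steps):
  M: 0.13179804×0.574564 = 0.075726
  M+2: 0.13179804×0.366872 + 0.46248392×0.574564 = 0.314080
  M+4: 0.13179804×0.058564 + 0.46248392×0.366872 + 0.40571804×0.574564 = 0.410502
  M+6: 0.46248392×0.058564 + 0.40571804×0.366872 = 0.175931
  M+8: 0.40571804×0.058564 = 0.023760
Scale to base peak (0.410502) = 100: 18.4 : 76.5 : 100.0 : 42.9 : 5.8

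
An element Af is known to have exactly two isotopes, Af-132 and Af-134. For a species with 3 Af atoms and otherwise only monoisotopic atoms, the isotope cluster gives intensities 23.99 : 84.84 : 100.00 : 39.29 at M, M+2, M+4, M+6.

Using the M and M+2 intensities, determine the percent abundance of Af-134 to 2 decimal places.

Write p for the Af-132 fraction. I(M+2)/I(M) = [C(3,1)·p^2·(1−p)] / p^3 = 3·(1−p)/p = 84.84/23.99 = 3.5365
(1−p)/p = 3.5365/3 = 1.1788  ⇒  p = 1/(1 + 1.1788) = 0.4590
Af-132: 45.90%, Af-134: 54.10%.

54.10%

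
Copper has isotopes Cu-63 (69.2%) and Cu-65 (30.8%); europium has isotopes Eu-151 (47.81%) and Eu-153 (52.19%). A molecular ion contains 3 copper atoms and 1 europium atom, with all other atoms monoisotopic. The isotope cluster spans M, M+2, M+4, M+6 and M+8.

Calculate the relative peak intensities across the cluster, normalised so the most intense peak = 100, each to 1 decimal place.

41.2 : 100.0 : 84.5 : 30.4 : 4.0

Copper pattern (n=3): 0.33137389 : 0.44247034 : 0.19693766 : 0.02921811
Europium pattern (n=1): 0.4781 : 0.5219
Convolve the two distributions (both contribute in 2-u steps):
  M: 0.33137389×0.4781 = 0.158430
  M+2: 0.33137389×0.5219 + 0.44247034×0.4781 = 0.384489
  M+4: 0.44247034×0.5219 + 0.19693766×0.4781 = 0.325081
  M+6: 0.19693766×0.5219 + 0.02921811×0.4781 = 0.116751
  M+8: 0.02921811×0.5219 = 0.015249
Scale to base peak (0.384489) = 100: 41.2 : 100.0 : 84.5 : 30.4 : 4.0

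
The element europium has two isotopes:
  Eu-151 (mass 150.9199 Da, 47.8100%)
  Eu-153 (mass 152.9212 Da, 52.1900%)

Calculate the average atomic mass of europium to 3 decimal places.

Average mass = Σ (abundance × isotope mass) = 0.478100 × 150.9199 + 0.521900 × 152.9212
= 72.15480 + 79.80957 = 151.96437 Da

151.964 Da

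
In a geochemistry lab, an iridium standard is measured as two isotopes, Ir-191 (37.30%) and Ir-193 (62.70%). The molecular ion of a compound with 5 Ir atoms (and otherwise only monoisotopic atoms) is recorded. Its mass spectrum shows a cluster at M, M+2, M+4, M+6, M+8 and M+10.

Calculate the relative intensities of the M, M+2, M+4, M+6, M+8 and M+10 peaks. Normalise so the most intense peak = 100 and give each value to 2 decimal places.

Each Ir atom is independently Ir-191 (p = 0.3730) or Ir-193 (q = 0.6270); the cluster is the binomial expansion (p + q)^5.
P(M) = 0.3730^5 = 0.007220
P(M+2) = 5 × 0.3730^4 × 0.6270^1 = 0.060684
P(M+4) = 10 × 0.3730^3 × 0.6270^2 = 0.204015
P(M+6) = 10 × 0.3730^2 × 0.6270^3 = 0.342942
P(M+8) = 5 × 0.3730^1 × 0.6270^4 = 0.288237
P(M+10) = 0.6270^5 = 0.096903
The M+6 peak is largest (0.342942); scaling to 100 gives 2.11 : 17.70 : 59.49 : 100.00 : 84.05 : 28.26.

2.11 : 17.70 : 59.49 : 100.00 : 84.05 : 28.26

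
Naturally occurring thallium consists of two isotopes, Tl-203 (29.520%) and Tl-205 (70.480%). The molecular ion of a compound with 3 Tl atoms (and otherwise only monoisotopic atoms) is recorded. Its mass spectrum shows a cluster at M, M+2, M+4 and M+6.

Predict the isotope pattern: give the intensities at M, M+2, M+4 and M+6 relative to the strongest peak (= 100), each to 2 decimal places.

The 3 Tl atoms are independent, so intensities follow the terms of (0.29520 + 0.70480)^3.
P(M) = 0.29520^3 = 0.025725
P(M+2) = 3 × 0.29520^2 × 0.70480^1 = 0.184255
P(M+4) = 3 × 0.29520^1 × 0.70480^2 = 0.439916
P(M+6) = 0.70480^3 = 0.350104
The M+4 peak is largest (0.439916); scaling to 100 gives 5.85 : 41.88 : 100.00 : 79.58.

5.85 : 41.88 : 100.00 : 79.58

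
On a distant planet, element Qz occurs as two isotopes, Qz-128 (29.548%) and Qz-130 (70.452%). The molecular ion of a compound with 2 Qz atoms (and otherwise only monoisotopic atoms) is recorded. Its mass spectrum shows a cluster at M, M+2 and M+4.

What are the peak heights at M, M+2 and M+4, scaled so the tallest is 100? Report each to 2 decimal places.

17.59 : 83.88 : 100.00

Each Qz atom is independently Qz-128 (p = 0.29548) or Qz-130 (q = 0.70452); the cluster is the binomial expansion (p + q)^2.
P(M) = 0.29548^2 = 0.087308
P(M+2) = 2 × 0.29548^1 × 0.70452^1 = 0.416343
P(M+4) = 0.70452^2 = 0.496348
The M+4 peak is largest (0.496348); scaling to 100 gives 17.59 : 83.88 : 100.00.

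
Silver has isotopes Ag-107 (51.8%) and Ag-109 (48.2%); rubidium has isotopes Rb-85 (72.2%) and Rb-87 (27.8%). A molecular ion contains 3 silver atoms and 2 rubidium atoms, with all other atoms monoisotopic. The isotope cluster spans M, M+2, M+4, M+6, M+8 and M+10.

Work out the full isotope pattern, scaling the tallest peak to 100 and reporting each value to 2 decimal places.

20.43 : 72.75 : 100.00 : 65.77 : 20.54 : 2.44

Silver pattern (n=3): 0.13899183 : 0.3879965 : 0.3610315 : 0.11198017
Rubidium pattern (n=2): 0.521284 : 0.401432 : 0.077284
Convolve the two distributions (both contribute in 2-u steps):
  M: 0.13899183×0.521284 = 0.072454
  M+2: 0.13899183×0.401432 + 0.3879965×0.521284 = 0.258052
  M+4: 0.13899183×0.077284 + 0.3879965×0.401432 + 0.3610315×0.521284 = 0.354696
  M+6: 0.3879965×0.077284 + 0.3610315×0.401432 + 0.11198017×0.521284 = 0.233289
  M+8: 0.3610315×0.077284 + 0.11198017×0.401432 = 0.072854
  M+10: 0.11198017×0.077284 = 0.008654
Scale to base peak (0.354696) = 100: 20.43 : 72.75 : 100.00 : 65.77 : 20.54 : 2.44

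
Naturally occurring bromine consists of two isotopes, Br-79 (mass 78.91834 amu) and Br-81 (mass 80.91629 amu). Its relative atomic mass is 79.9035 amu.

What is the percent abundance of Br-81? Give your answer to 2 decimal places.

49.31%

With x = fraction of Br-79 (so Br-81 is 1 − x):
78.91834·x + 80.91629·(1 − x) = 79.9035
(78.91834 − 80.91629)·x = 79.9035 − 80.91629
x = -1.01279 / -1.99795 = 0.50691 → 50.69% Br-79, 49.31% Br-81.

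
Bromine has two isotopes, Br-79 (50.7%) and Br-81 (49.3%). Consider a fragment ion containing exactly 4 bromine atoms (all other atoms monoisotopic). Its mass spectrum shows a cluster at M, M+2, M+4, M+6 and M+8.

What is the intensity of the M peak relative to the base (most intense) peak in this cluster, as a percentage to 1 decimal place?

(0.507 + 0.493)^4 gives M 0.0661, M+2 0.2570, M+4 0.3749, M+6 0.2430, M+8 0.0591; the largest is M+4.
P(M+4) = C(4,2) × 0.507^2 × 0.493^2 = 6 × 0.257049 × 0.243049 = 0.374853 (base)
P(M) = C(4,0) × 0.507^4 × 0.493^0 = 1 × 0.06607419 × 1.0000 = 0.066074
Relative intensity = 0.066074 / 0.374853 × 100 = 17.6

17.6%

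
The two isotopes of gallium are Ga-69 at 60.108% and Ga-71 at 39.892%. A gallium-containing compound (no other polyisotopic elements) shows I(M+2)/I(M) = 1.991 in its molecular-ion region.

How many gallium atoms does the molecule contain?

The M+2/M ratio from n Ga atoms is n · q/p = n · 0.39892/0.60108.
n = 1.991 × 0.60108/0.39892 = 3.00 ≈ 3

3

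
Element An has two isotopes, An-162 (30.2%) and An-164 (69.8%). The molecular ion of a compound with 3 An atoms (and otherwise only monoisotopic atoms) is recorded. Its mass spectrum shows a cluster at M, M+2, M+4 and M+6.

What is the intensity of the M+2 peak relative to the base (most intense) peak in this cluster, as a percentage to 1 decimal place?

43.3%

Term probabilities: M 0.0275, M+2 0.1910, M+4 0.4414, M+6 0.3401. Base peak = M+4.
P(M+4) = C(3,2) × 0.302^1 × 0.698^2 = 3 × 0.3020 × 0.487204 = 0.441407 (base)
P(M+2) = C(3,1) × 0.302^2 × 0.698^1 = 3 × 0.091204 × 0.6980 = 0.190981
Relative intensity = 0.190981 / 0.441407 × 100 = 43.3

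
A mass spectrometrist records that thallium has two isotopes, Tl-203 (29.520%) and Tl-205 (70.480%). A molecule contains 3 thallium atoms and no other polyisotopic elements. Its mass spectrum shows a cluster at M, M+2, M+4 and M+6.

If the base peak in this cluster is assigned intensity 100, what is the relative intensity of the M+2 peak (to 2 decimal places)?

(0.29520 + 0.70480)^3 gives M 0.0257, M+2 0.1843, M+4 0.4399, M+6 0.3501; the largest is M+4.
P(M+4) = C(3,2) × 0.29520^1 × 0.70480^2 = 3 × 0.2952 × 0.49674304 = 0.439916 (base)
P(M+2) = C(3,1) × 0.29520^2 × 0.70480^1 = 3 × 0.08714304 × 0.7048 = 0.184255
Relative intensity = 0.184255 / 0.439916 × 100 = 41.88

41.88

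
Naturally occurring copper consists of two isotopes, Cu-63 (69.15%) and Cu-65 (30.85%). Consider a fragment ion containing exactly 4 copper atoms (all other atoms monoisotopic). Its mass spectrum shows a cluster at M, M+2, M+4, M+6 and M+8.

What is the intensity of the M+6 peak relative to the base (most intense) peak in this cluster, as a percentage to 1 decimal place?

Term probabilities: M 0.2286, M+2 0.4080, M+4 0.2731, M+6 0.0812, M+8 0.0091. Base peak = M+2.
P(M+2) = C(4,1) × 0.6915^3 × 0.3085^1 = 4 × 0.33065611 × 0.3085 = 0.408030 (base)
P(M+6) = C(4,3) × 0.6915^1 × 0.3085^3 = 4 × 0.6915 × 0.02936064 = 0.081212
Relative intensity = 0.081212 / 0.408030 × 100 = 19.9

19.9%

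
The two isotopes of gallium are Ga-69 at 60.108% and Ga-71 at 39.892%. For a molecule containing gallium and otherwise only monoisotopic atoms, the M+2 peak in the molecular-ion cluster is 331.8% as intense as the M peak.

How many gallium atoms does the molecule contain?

5

For n independent Ga atoms, I(M+2)/I(M) = n · (abundance Ga-71) / (abundance Ga-69) = n · 0.39892/0.60108.
n = 3.318 × 0.60108/0.39892 = 5.00 ≈ 5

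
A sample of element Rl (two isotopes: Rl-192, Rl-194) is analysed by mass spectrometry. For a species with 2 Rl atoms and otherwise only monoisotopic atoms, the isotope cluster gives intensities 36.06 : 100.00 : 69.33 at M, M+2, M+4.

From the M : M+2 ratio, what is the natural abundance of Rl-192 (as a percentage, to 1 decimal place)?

41.9%

Let p = fractional abundance of Rl-192. I(M+2)/I(M) = [C(2,1)·p^1·(1−p)] / p^2 = 2·(1−p)/p = 100.00/36.06 = 2.7732
(1−p)/p = 2.7732/2 = 1.3866  ⇒  p = 1/(1 + 1.3866) = 0.4190
Rl-192: 41.9%, Rl-194: 58.1%.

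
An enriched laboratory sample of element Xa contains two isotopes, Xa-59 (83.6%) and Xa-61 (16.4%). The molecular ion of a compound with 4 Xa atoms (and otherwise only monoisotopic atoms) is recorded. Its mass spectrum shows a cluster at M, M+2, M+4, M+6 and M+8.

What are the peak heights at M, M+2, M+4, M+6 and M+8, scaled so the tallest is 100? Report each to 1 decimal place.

100.0 : 78.5 : 23.1 : 3.0 : 0.1

The 4 Xa atoms are independent, so intensities follow the terms of (0.836 + 0.164)^4.
P(M) = 0.836^4 = 0.488456
P(M+2) = 4 × 0.836^3 × 0.164^1 = 0.383286
P(M+4) = 6 × 0.836^2 × 0.164^2 = 0.112785
P(M+6) = 4 × 0.836^1 × 0.164^3 = 0.014750
P(M+8) = 0.164^4 = 0.000723
The M peak is largest (0.488456); scaling to 100 gives 100.0 : 78.5 : 23.1 : 3.0 : 0.1.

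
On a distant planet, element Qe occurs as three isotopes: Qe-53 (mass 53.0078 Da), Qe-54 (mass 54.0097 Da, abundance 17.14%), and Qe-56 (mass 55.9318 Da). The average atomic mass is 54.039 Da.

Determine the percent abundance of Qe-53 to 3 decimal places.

53.466%

Let x and y be the fractions of Qe-53 and Qe-56. Then x + y = 1 − 0.1714 = 0.8286 and 53.0078x + 55.9318y = 54.039 − 0.1714×54.0097 = 44.78173742.
Substituting: 53.0078x + 55.9318(0.8286 − x) = 44.78173742
(53.0078 − 55.9318)x = -1.56335206  ⇒  x = 0.53466, y = 0.29394
Qe-53: 53.466%, Qe-56: 29.394%.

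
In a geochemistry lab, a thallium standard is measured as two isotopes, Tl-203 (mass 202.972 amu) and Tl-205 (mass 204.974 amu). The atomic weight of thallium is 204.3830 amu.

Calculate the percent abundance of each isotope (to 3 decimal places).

Let x be the fractional abundance of Tl-203; then Tl-205 has abundance 1 − x.
202.972·x + 204.974·(1 − x) = 204.3830
(202.972 − 204.974)·x = 204.3830 − 204.974
x = -0.5910 / -2.002 = 0.29520 → 29.520% Tl-203, 70.480% Tl-205.

Tl-203: 29.520%, Tl-205: 70.480%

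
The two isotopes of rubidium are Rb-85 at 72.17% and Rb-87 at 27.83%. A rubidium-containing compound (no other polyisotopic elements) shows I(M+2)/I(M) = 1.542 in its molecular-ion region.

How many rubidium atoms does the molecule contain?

For n independent Rb atoms, I(M+2)/I(M) = n · (abundance Rb-87) / (abundance Rb-85) = n · 0.2783/0.7217.
n = 1.542 × 0.7217/0.2783 = 4.00 ≈ 4

4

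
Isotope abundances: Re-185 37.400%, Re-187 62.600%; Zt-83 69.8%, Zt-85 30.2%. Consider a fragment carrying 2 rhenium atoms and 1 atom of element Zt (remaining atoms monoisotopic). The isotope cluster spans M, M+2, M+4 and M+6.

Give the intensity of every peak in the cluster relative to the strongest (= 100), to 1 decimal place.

23.5 : 88.9 : 100.0 : 28.5

Rhenium pattern (n=2): 0.139876 : 0.468248 : 0.391876
Element Zt pattern (n=1): 0.6980 : 0.3020
Convolve the two distributions (both contribute in 2-u steps):
  M: 0.139876×0.6980 = 0.097633
  M+2: 0.139876×0.3020 + 0.468248×0.6980 = 0.369080
  M+4: 0.468248×0.3020 + 0.391876×0.6980 = 0.414940
  M+6: 0.391876×0.3020 = 0.118347
Scale to base peak (0.414940) = 100: 23.5 : 88.9 : 100.0 : 28.5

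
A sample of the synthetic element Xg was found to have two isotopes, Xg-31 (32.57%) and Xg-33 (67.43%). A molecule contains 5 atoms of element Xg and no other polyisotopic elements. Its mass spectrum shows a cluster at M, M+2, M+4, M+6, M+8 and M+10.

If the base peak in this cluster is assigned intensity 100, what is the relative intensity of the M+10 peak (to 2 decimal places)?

41.41

(0.3257 + 0.6743)^5 gives M 0.0037, M+2 0.0379, M+4 0.1571, M+6 0.3252, M+8 0.3367, M+10 0.1394; the largest is M+8.
P(M+8) = C(5,4) × 0.3257^1 × 0.6743^4 = 5 × 0.3257 × 0.20673435 = 0.336667 (base)
P(M+10) = C(5,5) × 0.3257^0 × 0.6743^5 = 1 × 1.0000 × 0.13940097 = 0.139401
Relative intensity = 0.139401 / 0.336667 × 100 = 41.41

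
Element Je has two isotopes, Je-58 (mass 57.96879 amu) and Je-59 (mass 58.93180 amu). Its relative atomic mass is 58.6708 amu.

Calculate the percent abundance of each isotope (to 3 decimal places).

Je-58: 27.103%, Je-59: 72.897%

Let x be the fractional abundance of Je-58; then Je-59 has abundance 1 − x.
57.96879·x + 58.93180·(1 − x) = 58.6708
(57.96879 − 58.93180)·x = 58.6708 − 58.93180
x = -0.26100 / -0.96301 = 0.27103 → 27.103% Je-58, 72.897% Je-59.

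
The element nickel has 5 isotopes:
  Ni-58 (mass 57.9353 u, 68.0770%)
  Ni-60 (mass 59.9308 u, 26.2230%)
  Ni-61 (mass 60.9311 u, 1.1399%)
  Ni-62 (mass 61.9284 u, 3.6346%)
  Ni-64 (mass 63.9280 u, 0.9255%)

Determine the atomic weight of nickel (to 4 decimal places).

Average mass = Σ (abundance × isotope mass) = 0.680770 × 57.9353 + 0.262230 × 59.9308 + 0.011399 × 60.9311 + 0.036346 × 61.9284 + 0.009255 × 63.9280
= 39.44061 + 15.71565 + 0.69455 + 2.25085 + 0.59165 = 58.69331 u

58.6933 u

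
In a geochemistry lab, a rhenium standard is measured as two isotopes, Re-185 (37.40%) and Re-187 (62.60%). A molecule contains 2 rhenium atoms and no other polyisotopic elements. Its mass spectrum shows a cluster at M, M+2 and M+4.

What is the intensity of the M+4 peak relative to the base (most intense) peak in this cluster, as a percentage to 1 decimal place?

83.7%

Binomial terms of (0.3740 + 0.6260)^2: M 0.1399, M+2 0.4682, M+4 0.3919 → M+2 is the base peak.
P(M+2) = C(2,1) × 0.3740^1 × 0.6260^1 = 2 × 0.3740 × 0.6260 = 0.468248 (base)
P(M+4) = C(2,2) × 0.3740^0 × 0.6260^2 = 1 × 1.0000 × 0.391876 = 0.391876
Relative intensity = 0.391876 / 0.468248 × 100 = 83.7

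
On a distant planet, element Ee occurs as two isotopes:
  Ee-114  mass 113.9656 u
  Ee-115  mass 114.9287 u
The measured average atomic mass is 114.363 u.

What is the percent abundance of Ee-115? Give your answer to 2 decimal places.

With x = fraction of Ee-114 (so Ee-115 is 1 − x):
113.9656·x + 114.9287·(1 − x) = 114.363
(113.9656 − 114.9287)·x = 114.363 − 114.9287
x = -0.5657 / -0.9631 = 0.58737 → 58.74% Ee-114, 41.26% Ee-115.

41.26%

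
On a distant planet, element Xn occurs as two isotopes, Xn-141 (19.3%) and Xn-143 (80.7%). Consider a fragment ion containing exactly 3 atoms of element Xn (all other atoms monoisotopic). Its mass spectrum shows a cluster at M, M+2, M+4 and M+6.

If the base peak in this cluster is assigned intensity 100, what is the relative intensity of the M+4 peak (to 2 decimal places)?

Binomial terms of (0.193 + 0.807)^3: M 0.0072, M+2 0.0902, M+4 0.3771, M+6 0.5256 → M+6 is the base peak.
P(M+6) = C(3,3) × 0.193^0 × 0.807^3 = 1 × 1.0000 × 0.52555794 = 0.525558 (base)
P(M+4) = C(3,2) × 0.193^1 × 0.807^2 = 3 × 0.1930 × 0.651249 = 0.377073
Relative intensity = 0.377073 / 0.525558 × 100 = 71.75

71.75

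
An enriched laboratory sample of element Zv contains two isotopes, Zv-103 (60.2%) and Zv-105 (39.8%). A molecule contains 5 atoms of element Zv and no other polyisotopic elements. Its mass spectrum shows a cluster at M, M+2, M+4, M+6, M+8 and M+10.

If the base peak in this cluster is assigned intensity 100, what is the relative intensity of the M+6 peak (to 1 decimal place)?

66.1

Binomial terms of (0.602 + 0.398)^5: M 0.0791, M+2 0.2614, M+4 0.3456, M+6 0.2285, M+8 0.0755, M+10 0.0100 → M+4 is the base peak.
P(M+4) = C(5,2) × 0.602^3 × 0.398^2 = 10 × 0.21816721 × 0.158404 = 0.345586 (base)
P(M+6) = C(5,3) × 0.602^2 × 0.398^3 = 10 × 0.362404 × 0.06304479 = 0.228477
Relative intensity = 0.228477 / 0.345586 × 100 = 66.1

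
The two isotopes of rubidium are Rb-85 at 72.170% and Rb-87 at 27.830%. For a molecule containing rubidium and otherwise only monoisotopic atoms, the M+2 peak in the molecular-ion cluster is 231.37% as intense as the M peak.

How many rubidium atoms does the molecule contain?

6

For n independent Rb atoms, I(M+2)/I(M) = n · (abundance Rb-87) / (abundance Rb-85) = n · 0.27830/0.72170.
n = 2.3137 × 0.72170/0.27830 = 6.00 ≈ 6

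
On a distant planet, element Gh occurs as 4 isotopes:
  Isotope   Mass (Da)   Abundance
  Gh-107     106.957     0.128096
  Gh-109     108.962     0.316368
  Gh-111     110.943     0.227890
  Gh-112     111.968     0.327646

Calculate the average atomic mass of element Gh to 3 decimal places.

Average mass = Σ (abundance × isotope mass) = 0.128096 × 106.957 + 0.316368 × 108.962 + 0.227890 × 110.943 + 0.327646 × 111.968
= 13.7008 + 34.4721 + 25.2828 + 36.6859 = 110.1416 Da

110.142 Da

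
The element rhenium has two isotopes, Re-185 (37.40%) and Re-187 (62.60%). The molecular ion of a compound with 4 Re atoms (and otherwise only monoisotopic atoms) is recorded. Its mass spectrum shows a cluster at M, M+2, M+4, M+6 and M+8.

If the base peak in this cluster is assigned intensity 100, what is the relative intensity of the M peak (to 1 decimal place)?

5.3

Binomial terms of (0.3740 + 0.6260)^4: M 0.0196, M+2 0.1310, M+4 0.3289, M+6 0.3670, M+8 0.1536 → M+6 is the base peak.
P(M+6) = C(4,3) × 0.3740^1 × 0.6260^3 = 4 × 0.3740 × 0.24531438 = 0.366990 (base)
P(M) = C(4,0) × 0.3740^4 × 0.6260^0 = 1 × 0.0195653 × 1.0000 = 0.019565
Relative intensity = 0.019565 / 0.366990 × 100 = 5.3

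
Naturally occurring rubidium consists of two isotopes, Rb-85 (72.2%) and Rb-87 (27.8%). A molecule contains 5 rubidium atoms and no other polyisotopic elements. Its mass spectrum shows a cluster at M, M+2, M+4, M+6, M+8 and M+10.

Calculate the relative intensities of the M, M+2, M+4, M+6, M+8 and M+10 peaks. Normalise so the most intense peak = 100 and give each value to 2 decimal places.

51.94 : 100.00 : 77.01 : 29.65 : 5.71 : 0.44

Each Rb atom is independently Rb-85 (p = 0.722) or Rb-87 (q = 0.278); the cluster is the binomial expansion (p + q)^5.
P(M) = 0.722^5 = 0.196194
P(M+2) = 5 × 0.722^4 × 0.278^1 = 0.377714
P(M+4) = 10 × 0.722^3 × 0.278^2 = 0.290872
P(M+6) = 10 × 0.722^2 × 0.278^3 = 0.111998
P(M+8) = 5 × 0.722^1 × 0.278^4 = 0.021562
P(M+10) = 0.278^5 = 0.001660
The M+2 peak is largest (0.377714); scaling to 100 gives 51.94 : 100.00 : 77.01 : 29.65 : 5.71 : 0.44.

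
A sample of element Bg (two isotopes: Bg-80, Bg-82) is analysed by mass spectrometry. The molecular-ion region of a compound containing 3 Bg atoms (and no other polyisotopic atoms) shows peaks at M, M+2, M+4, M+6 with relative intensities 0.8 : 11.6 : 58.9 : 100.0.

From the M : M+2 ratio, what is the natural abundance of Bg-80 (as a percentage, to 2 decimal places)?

Write p for the Bg-80 fraction. I(M+2)/I(M) = [C(3,1)·p^2·(1−p)] / p^3 = 3·(1−p)/p = 11.6/0.8 = 14.5000
(1−p)/p = 14.5000/3 = 4.8333  ⇒  p = 1/(1 + 4.8333) = 0.1714
Bg-80: 17.14%, Bg-82: 82.86%.

17.14%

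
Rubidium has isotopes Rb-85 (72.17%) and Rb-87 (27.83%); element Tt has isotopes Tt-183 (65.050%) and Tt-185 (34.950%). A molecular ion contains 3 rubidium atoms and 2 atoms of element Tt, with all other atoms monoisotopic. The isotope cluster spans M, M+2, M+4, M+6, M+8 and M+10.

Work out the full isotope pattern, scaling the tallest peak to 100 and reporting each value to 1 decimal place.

44.8 : 100.0 : 88.6 : 39.0 : 8.5 : 0.7

Rubidium pattern (n=3): 0.37589809 : 0.43485841 : 0.16768892 : 0.02155458
Element Tt pattern (n=2): 0.42315025 : 0.4546995 : 0.12215025
Convolve the two distributions (both contribute in 2-u steps):
  M: 0.37589809×0.42315025 = 0.159061
  M+2: 0.37589809×0.4546995 + 0.43485841×0.42315025 = 0.354931
  M+4: 0.37589809×0.12215025 + 0.43485841×0.4546995 + 0.16768892×0.42315025 = 0.314604
  M+6: 0.43485841×0.12215025 + 0.16768892×0.4546995 + 0.02155458×0.42315025 = 0.138487
  M+8: 0.16768892×0.12215025 + 0.02155458×0.4546995 = 0.030284
  M+10: 0.02155458×0.12215025 = 0.002633
Scale to base peak (0.354931) = 100: 44.8 : 100.0 : 88.6 : 39.0 : 8.5 : 0.7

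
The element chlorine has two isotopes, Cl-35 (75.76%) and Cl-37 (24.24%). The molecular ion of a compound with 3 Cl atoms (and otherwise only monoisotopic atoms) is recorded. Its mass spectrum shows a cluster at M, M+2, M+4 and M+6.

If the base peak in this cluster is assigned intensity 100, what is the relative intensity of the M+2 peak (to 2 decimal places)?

95.99

(0.7576 + 0.2424)^3 gives M 0.4348, M+2 0.4174, M+4 0.1335, M+6 0.0142; the largest is M.
P(M) = C(3,0) × 0.7576^3 × 0.2424^0 = 1 × 0.4348304 × 1.0000 = 0.434830 (base)
P(M+2) = C(3,1) × 0.7576^2 × 0.2424^1 = 3 × 0.57395776 × 0.2424 = 0.417382
Relative intensity = 0.417382 / 0.434830 × 100 = 95.99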